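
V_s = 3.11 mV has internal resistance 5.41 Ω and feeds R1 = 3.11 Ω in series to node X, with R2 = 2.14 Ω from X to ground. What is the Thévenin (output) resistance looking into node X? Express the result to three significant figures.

R1' = 5.41 + 3.11 = 8.520 Ω (source resistance + R1).
With V_s suppressed (replaced by a short), R_th = R1' ‖ R2 = (8.520 × 2.14)/(8.520 + 2.14) = 1.710 Ω.

R_th ≈ 1.71 Ω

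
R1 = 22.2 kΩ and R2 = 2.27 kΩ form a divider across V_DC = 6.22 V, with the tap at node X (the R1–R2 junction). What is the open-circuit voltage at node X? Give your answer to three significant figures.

V_th is the unloaded tap voltage: V_DC · R2/(R1+R2) = 6.22 × 0.09277 = 0.5770 V.

V_th ≈ 0.577 V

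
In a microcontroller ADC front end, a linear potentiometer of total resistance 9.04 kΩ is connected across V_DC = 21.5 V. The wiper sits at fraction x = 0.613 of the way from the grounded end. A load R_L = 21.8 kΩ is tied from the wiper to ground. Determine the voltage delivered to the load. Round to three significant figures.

The pot divides into 3.498 kΩ above the wiper and 5.542 kΩ below.
R_L loads the lower segment: effective lower R = 4.418 kΩ.
Loaded-divider output: V_out = 21.5 × 0.5581 = 12.00 V.

V_out ≈ 12.0 V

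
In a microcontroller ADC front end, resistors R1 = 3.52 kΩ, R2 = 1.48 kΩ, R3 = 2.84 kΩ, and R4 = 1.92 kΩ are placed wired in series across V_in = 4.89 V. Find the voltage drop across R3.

V ≈ 1.42 V

ΣR = 3.52 + 1.48 + 2.84 + 1.92 = 9.760 kΩ.
Voltage divider: V = V_in · (2.840 / 9.760) = 4.89 × 0.2910 = 1.423 V.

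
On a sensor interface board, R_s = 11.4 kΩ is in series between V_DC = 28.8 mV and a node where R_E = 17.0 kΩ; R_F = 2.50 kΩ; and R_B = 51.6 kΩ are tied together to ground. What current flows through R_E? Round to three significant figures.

I ≈ 0.263 µA

Equivalent of the parallel group: R_p = 2.091 kΩ.
V_A by voltage divider: V_A = 28.8 × 2.091/(11.4 + 2.091) = 4.464 mV.
Branch current I = V_A/R_E = 4.464/17.0 = 0.2626 µA.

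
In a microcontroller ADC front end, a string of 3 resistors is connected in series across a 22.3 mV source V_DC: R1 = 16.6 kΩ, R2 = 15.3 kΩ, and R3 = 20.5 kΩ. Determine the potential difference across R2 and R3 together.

V ≈ 15.2 mV

Series total: ΣR = 16.6 + 15.3 + 20.5 = 52.40 kΩ.
R_{R2..R3} = 15.3 + 20.5 = 35.80 kΩ.
By the voltage-divider rule, V = 22.3 × 35.80/52.40 = 15.24 mV.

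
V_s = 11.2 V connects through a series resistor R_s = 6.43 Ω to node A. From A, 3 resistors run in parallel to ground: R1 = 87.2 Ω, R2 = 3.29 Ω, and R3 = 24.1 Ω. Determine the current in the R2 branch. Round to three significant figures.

I ≈ 1.03 A

Parallel bank: R_p = 1/(1/87.2 + 1/3.29 + 1/24.1) = 2.802 Ω.
V_A = 11.2 × 2.802/9.232 = 3.399 V.
I(R2) = V_A / R2 = 3.399/3.29 = 1.033 A.
(Equivalently: I_total = 1.213 A, then current-divider fraction G_k/ΣG = 0.8516.)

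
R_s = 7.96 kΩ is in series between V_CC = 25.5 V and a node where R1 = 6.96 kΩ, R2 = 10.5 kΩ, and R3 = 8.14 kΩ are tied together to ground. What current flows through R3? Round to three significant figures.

Combine the parallel branches: R_p = (1/6.96 + 1/10.5 + 1/8.14)⁻¹ = 2.764 kΩ.
V_A by voltage divider: V_A = 25.5 × 2.764/(7.96 + 2.764) = 6.573 V.
I(R3) = V_A / R3 = 6.573/8.14 = 0.8075 mA.

I ≈ 0.807 mA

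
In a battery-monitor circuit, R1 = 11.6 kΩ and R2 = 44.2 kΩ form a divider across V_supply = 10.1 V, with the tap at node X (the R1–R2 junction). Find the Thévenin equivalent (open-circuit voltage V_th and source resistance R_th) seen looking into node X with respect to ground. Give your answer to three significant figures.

With X open, the divider is unloaded: V_th = 10.1 × 44.2/55.80 = 8.000 V.
Looking into X with the source shorted: R_th = R1·R2/(R1+R2) = 11.60 × 44.2/55.80 = 9.189 kΩ.

V_th ≈ 8.00 V, R_th ≈ 9.19 kΩ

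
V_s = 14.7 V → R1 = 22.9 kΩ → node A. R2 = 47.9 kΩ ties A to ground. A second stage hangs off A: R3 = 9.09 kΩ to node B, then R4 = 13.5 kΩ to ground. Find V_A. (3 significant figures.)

Looking into the second stage from A: R3 + R4 = 22.59 kΩ appears in parallel with R2.
Effective lower resistance at A: R2 ‖ 22.59 = 15.35 kΩ.
V_A = 14.7 × 15.35/(22.9 + 15.35) = 5.899 V.

V_A ≈ 5.90 V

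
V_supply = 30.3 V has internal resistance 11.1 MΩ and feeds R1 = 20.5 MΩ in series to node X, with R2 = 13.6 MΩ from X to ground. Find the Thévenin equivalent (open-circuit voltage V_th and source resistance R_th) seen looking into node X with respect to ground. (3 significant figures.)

R1' = 11.1 + 20.5 = 31.60 MΩ (source resistance + R1).
V_th is the unloaded tap voltage: V_supply · R2/(R1'+R2) = 30.3 × 0.3009 = 9.117 V.
With V_supply suppressed (replaced by a short), R_th = R1' ‖ R2 = (31.60 × 13.6)/(31.60 + 13.6) = 9.508 MΩ.

V_th ≈ 9.12 V, R_th ≈ 9.51 MΩ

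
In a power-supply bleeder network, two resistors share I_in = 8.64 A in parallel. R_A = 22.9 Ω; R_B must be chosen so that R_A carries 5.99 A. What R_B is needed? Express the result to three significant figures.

The fraction through R_A equals R_B/(R_A+R_B).
With f = 0.6933, R_B = R_A · f/(1−f) = 22.9 × 2.260 = 51.76 Ω.

R_B ≈ 51.8 Ω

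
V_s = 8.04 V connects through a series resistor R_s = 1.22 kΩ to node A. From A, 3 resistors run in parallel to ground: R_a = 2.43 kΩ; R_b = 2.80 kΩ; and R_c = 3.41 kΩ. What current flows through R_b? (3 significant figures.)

I ≈ 1.25 mA

Combine the parallel branches: R_p = (1/2.43 + 1/2.80 + 1/3.41)⁻¹ = 0.9417 kΩ.
Node voltage V_A = V_s · R_p/(R_s + R_p) = 8.04 × 0.4356 = 3.502 V.
Branch current I = V_A/R_b = 3.502/2.80 = 1.251 mA.
(Equivalently: I_total = 3.719 mA, then current-divider fraction G_k/ΣG = 0.3363.)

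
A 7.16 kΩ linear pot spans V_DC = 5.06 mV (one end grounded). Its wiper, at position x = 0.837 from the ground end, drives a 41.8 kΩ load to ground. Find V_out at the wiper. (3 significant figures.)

V_out ≈ 4.14 mV

The pot divides into 1.167 kΩ above the wiper and 5.993 kΩ below.
Lower segment in parallel with the load: 5.993 ‖ 41.8 = 5.241 kΩ.
V_out = 5.06 × 5.241/(1.167 + 5.241) = 4.139 mV.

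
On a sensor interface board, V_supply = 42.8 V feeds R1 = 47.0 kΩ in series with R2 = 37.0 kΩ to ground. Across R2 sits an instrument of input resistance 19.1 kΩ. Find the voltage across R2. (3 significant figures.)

V_out ≈ 9.05 V

First combine the lower leg with the load: R2 ‖ R_L = 12.60 kΩ.
Voltage divider with the loaded lower leg: V_out = 42.8 × 12.60/(47.0 + 12.60) = 42.8 × 0.2114 = 9.047 V.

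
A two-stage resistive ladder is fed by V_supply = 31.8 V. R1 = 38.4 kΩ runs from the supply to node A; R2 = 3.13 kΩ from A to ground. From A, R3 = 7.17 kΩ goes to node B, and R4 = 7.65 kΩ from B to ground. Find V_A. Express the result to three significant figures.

Looking into the second stage from A: R3 + R4 = 14.82 kΩ appears in parallel with R2.
R2 ‖ (R3+R4) = 2.584 kΩ.
So V_A = 31.8 × 0.06305 = 2.005 V.

V_A ≈ 2.01 V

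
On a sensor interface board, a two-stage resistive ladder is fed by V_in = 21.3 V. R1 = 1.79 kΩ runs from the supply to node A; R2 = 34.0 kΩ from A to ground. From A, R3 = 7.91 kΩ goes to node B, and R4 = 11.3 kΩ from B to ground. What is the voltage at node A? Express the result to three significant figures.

Node A sees R2 in parallel with the series input of stage 2, R3 + R4 = 19.21 kΩ.
Effective lower resistance at A: R2 ‖ 19.21 = 12.27 kΩ.
So V_A = 21.3 × 0.8727 = 18.59 V.

V_A ≈ 18.6 V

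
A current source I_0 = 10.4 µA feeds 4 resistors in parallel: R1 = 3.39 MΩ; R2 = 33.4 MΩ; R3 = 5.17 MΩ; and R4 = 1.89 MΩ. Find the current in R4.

I ≈ 5.25 µA

Conductances: ΣG = 1/3.39 + 1/33.4 + 1/5.17 + 1/1.89 = 1.047 (1/MΩ).
By the current-divider rule, I = I_0 · G_k/ΣG = 10.4 × 0.5051 = 5.253 µA.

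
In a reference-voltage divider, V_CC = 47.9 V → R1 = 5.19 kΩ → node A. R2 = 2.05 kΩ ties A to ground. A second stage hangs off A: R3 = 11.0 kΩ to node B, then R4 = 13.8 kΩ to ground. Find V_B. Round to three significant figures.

The second stage (R3 + R4 = 24.80 kΩ) loads node A in parallel with R2.
R2 ‖ (R3+R4) = 1.893 kΩ.
So V_A = 47.9 × 0.2673 = 12.80 V.
V_B = V_A × 0.5565 = 7.125 V.

V_B ≈ 7.12 V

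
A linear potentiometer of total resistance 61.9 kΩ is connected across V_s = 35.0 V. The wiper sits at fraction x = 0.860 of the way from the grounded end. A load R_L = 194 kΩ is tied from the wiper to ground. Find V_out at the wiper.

V_out ≈ 29.0 V

Split the track: R_lower = x·R_p = 53.23 kΩ, R_upper = (1−x)·R_p = 8.666 kΩ.
(x·R_p) ‖ R_L = 41.77 kΩ.
Loaded-divider output: V_out = 35.0 × 0.8282 = 28.99 V.
(Unloaded: V_out = x·V_s = 30.1 V.)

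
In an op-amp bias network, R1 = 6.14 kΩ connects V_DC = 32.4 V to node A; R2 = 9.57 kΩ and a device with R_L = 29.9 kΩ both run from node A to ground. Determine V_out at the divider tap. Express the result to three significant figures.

V_out ≈ 17.5 V

R2 ‖ R_L = (9.57 × 29.9)/(9.57 + 29.9) = 7.250 kΩ.
Then V_out = V_DC · R2'/(R1 + R2') = 32.4 × 7.250/13.39 = 17.54 V.
(Unloaded it would be 19.7 V; the load pulls it down.)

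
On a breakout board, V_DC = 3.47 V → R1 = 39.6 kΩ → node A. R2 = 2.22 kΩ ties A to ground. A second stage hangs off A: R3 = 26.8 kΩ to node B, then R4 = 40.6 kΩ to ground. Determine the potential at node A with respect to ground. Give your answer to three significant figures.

Node A sees R2 in parallel with the series input of stage 2, R3 + R4 = 67.40 kΩ.
Effective lower resistance at A: R2 ‖ 67.40 = 2.149 kΩ.
First divider: V_A = V_DC · 2.149/(39.6 + 2.149) = 0.1786 V.

V_A ≈ 0.179 V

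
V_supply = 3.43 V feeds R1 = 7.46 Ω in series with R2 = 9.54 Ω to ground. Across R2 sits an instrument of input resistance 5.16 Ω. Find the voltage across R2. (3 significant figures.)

First combine the lower leg with the load: R2 ‖ R_L = 3.349 Ω.
Voltage divider with the loaded lower leg: V_out = 3.43 × 3.349/(7.46 + 3.349) = 3.43 × 0.3098 = 1.063 V.
(Unloaded it would be 1.92 V; the load pulls it down.)

V_out ≈ 1.06 V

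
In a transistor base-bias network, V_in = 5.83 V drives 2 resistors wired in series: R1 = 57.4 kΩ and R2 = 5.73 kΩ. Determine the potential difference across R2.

Series total: ΣR = 57.4 + 5.73 = 63.13 kΩ.
Voltage divider: V = V_in · (5.730 / 63.13) = 5.83 × 0.09077 = 0.5292 V.

V ≈ 0.529 V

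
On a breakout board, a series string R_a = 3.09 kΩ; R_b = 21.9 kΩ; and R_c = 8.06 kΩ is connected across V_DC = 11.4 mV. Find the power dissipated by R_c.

P ≈ 0.959 nW

The common current is I = 11.4/33.05 = 0.3449 µA.
V(R_c) = I·R = 2.780 mV; P = V·I = 2.780 × 0.3449 = 0.9590 nW.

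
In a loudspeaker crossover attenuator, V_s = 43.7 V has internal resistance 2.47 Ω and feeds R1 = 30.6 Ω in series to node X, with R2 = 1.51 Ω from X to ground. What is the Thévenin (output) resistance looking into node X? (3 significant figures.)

R_th ≈ 1.44 Ω

R1' = 2.47 + 30.6 = 33.07 Ω (source resistance + R1).
Zeroing V_s shorts the top of R1' to ground, so R_th = R1' ‖ R2 = 1.444 Ω.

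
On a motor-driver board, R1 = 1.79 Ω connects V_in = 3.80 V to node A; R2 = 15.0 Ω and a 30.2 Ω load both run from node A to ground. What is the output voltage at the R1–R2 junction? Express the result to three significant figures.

The load sits in parallel with R2, giving an effective lower resistance R2' = R2·R_L/(R2+R_L) = 10.02 Ω.
Now apply the divider: V_out = 3.80 × 0.8485 = 3.224 V.

V_out ≈ 3.22 V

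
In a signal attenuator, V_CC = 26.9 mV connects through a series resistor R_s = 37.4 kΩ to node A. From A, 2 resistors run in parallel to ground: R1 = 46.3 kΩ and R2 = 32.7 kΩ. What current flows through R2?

I ≈ 0.279 µA

Parallel bank: R_p = 1/(1/46.3 + 1/32.7) = 19.16 kΩ.
V_A = 26.9 × 19.16/56.56 = 9.114 mV.
Branch current I = V_A/R2 = 9.114/32.7 = 0.2787 µA.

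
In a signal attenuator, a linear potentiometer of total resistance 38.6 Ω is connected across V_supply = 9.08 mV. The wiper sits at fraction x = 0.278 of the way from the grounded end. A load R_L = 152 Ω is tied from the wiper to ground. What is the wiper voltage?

Lower segment x·R_p = 10.73 Ω; upper segment (1−x)·R_p = 27.87 Ω.
Lower segment in parallel with the load: 10.73 ‖ 152 = 10.02 Ω.
V_out = 9.08 × 10.02/(27.87 + 10.02) = 2.402 mV.
(Unloaded: V_out = x·V_supply = 2.52 mV.)

V_out ≈ 2.40 mV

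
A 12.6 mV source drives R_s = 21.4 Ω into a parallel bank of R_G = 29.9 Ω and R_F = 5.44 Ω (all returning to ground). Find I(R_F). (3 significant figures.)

Equivalent of the parallel group: R_p = 4.603 Ω.
Node voltage V_A = V_supply · R_p/(R_s + R_p) = 12.6 × 0.1770 = 2.230 mV.
I(R_F) = V_A / R_F = 2.230/5.44 = 0.4100 mA.

I ≈ 0.410 mA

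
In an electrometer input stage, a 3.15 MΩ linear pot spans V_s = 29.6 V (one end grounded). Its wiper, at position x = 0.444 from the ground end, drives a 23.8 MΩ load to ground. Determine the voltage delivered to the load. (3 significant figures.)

V_out ≈ 12.7 V

Lower segment x·R_p = 1.399 MΩ; upper segment (1−x)·R_p = 1.751 MΩ.
R_L loads the lower segment: effective lower R = 1.321 MΩ.
Then V_out = V_s · 1.321/(1.751 + 1.321) = 12.73 V.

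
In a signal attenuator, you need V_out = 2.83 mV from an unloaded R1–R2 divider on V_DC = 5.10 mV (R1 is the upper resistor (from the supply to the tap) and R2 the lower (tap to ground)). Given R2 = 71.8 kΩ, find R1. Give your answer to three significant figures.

Required fraction k = V_out/V_DC = 0.5549.
So R1 = R2 · (V_DC/V_out − 1) = 71.8 × (5.10/2.83 − 1) = 71.8 × 0.8021 = 57.59 kΩ.

R1 ≈ 57.6 kΩ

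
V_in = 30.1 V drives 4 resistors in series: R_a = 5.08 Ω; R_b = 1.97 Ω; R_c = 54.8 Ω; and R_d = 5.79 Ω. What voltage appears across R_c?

Total series resistance ΣR = 5.08 + 1.97 + 54.8 + 5.79 = 67.64 Ω.
Voltage divider: V = V_in · (54.80 / 67.64) = 30.1 × 0.8102 = 24.39 V.

V ≈ 24.4 V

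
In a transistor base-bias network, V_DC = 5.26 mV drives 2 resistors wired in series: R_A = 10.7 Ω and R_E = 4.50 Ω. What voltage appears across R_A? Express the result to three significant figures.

V ≈ 3.70 mV

Total series resistance ΣR = 10.7 + 4.50 = 15.20 Ω.
Voltage divider: V = V_DC · (10.70 / 15.20) = 5.26 × 0.7039 = 3.703 mV.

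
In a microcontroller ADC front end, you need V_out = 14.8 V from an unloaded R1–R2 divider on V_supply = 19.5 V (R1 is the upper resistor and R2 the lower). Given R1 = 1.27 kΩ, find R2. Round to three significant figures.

R2 ≈ 4.00 kΩ

The divider ratio is R2/(R1+R2) = 14.8/19.5 = 0.7590.
So R2 = R1 · V_out/(V_supply − V_out) = 1.27 × 14.8/(19.5 − 14.8) = 1.27 × 3.149 = 3.999 kΩ.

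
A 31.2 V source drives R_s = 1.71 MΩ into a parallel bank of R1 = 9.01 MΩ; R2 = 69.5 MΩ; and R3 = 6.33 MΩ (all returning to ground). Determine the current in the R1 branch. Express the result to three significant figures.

Equivalent of the parallel group: R_p = 3.529 MΩ.
Node voltage V_A = V_CC · R_p/(R_s + R_p) = 31.2 × 0.6736 = 21.02 V.
Branch current I = V_A/R1 = 21.02/9.01 = 2.333 µA.

I ≈ 2.33 µA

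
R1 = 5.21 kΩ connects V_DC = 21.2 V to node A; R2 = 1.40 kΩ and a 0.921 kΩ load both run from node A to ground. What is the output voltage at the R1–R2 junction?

V_out ≈ 2.04 V

First combine the lower leg with the load: R2 ‖ R_L = 0.5555 kΩ.
Now apply the divider: V_out = 21.2 × 0.09635 = 2.043 V.
(Unloaded it would be 4.49 V; the load pulls it down.)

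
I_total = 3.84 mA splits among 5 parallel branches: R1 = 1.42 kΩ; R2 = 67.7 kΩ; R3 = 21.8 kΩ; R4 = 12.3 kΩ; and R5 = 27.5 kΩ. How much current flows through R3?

I ≈ 0.200 mA

Conductances: ΣG = 1/1.42 + 1/67.7 + 1/21.8 + 1/12.3 + 1/27.5 = 0.8825 (1/kΩ).
By the current-divider rule, I = I_total · G_k/ΣG = 3.84 × 0.05198 = 0.1996 mA.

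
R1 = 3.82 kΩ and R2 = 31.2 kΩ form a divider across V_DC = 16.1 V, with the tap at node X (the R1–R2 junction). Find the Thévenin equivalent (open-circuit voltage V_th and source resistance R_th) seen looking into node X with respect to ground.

V_th ≈ 14.3 V, R_th ≈ 3.40 kΩ

With X open, the divider is unloaded: V_th = 16.1 × 31.2/35.02 = 14.34 V.
Looking into X with the source shorted: R_th = R1·R2/(R1+R2) = 3.820 × 31.2/35.02 = 3.403 kΩ.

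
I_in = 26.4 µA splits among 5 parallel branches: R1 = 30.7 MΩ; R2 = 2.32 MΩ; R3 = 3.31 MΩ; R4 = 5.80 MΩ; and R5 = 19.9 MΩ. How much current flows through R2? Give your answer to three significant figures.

Total conductance ΣG = 1/30.7 + 1/2.32 + 1/3.31 + 1/5.80 + 1/19.9 = 0.9884 (units of 1/MΩ).
R2 takes the fraction G_k/ΣG = 0.4310/0.9884 = 0.4361, so I = 26.4 × 0.4361 = 11.51 µA.

I ≈ 11.5 µA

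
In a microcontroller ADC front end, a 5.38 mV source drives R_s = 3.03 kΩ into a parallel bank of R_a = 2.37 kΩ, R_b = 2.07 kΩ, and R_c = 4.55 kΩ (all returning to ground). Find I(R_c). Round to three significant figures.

Equivalent of the parallel group: R_p = 0.8890 kΩ.
V_A = 5.38 × 0.8890/3.919 = 1.220 mV.
I(R_c) = V_A / R_c = 1.220/4.55 = 0.2682 µA.

I ≈ 0.268 µA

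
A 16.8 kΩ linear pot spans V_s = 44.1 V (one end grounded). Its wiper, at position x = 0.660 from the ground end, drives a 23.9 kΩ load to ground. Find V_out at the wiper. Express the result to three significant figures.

V_out ≈ 25.1 V

The pot divides into 5.712 kΩ above the wiper and 11.09 kΩ below.
R_L loads the lower segment: effective lower R = 7.574 kΩ.
V_out = 44.1 × 7.574/(5.712 + 7.574) = 25.14 V.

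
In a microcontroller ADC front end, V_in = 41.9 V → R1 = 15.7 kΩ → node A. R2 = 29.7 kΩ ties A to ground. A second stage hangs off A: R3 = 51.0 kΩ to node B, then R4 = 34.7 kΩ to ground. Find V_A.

Looking into the second stage from A: R3 + R4 = 85.70 kΩ appears in parallel with R2.
Effective lower resistance at A: R2 ‖ 85.70 = 22.06 kΩ.
So V_A = 41.9 × 0.5842 = 24.48 V.

V_A ≈ 24.5 V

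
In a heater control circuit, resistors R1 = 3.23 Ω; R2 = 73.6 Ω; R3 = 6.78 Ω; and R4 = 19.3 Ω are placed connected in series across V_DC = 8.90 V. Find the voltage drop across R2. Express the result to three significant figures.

Series total: ΣR = 3.23 + 73.6 + 6.78 + 19.3 = 102.9 Ω.
V = V_DC · R/ΣR = 8.90 × 0.7152 = 6.365 V.

V ≈ 6.37 V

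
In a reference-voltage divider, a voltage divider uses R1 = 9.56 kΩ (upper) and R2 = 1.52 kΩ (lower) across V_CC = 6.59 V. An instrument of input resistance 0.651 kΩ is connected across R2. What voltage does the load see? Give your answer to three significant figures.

R2 ‖ R_L = (1.52 × 0.651)/(1.52 + 0.651) = 0.4558 kΩ.
Then V_out = V_CC · R2'/(R1 + R2') = 6.59 × 0.4558/10.02 = 0.2999 V.

V_out ≈ 0.300 V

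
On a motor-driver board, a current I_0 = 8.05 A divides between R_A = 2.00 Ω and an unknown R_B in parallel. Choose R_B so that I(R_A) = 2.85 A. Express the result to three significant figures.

Two-branch current divider: I_A = I_0 · R_B/(R_A + R_B).
2.85/8.05 = R_B/(R_A + R_B) → R_B = R_A · (0.3540)/(1 − 0.3540) = 2.00 × 0.5481 = 1.096 Ω.

R_B ≈ 1.10 Ω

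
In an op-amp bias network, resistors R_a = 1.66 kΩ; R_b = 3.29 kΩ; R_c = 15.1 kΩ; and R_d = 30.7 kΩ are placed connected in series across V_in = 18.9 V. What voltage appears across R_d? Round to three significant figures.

Series total: ΣR = 1.66 + 3.29 + 15.1 + 30.7 = 50.75 kΩ.
Voltage divider: V = V_in · (30.70 / 50.75) = 18.9 × 0.6049 = 11.43 V.

V ≈ 11.4 V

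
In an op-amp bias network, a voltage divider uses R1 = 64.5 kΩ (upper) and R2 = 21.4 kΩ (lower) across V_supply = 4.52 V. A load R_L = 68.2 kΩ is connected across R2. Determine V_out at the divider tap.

V_out ≈ 0.911 V

The load sits in parallel with R2, giving an effective lower resistance R2' = R2·R_L/(R2+R_L) = 16.29 kΩ.
Voltage divider with the loaded lower leg: V_out = 4.52 × 16.29/(64.5 + 16.29) = 4.52 × 0.2016 = 0.9113 V.
(Unloaded it would be 1.13 V; the load pulls it down.)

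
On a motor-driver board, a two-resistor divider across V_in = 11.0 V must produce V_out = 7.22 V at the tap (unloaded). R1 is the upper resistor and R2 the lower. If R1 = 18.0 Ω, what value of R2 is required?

R2 ≈ 34.4 Ω

The divider ratio is R2/(R1+R2) = 7.22/11.0 = 0.6564.
Rearranging, R2 = R1·k/(1−k) = 18.0 × 1.910 = 34.38 Ω.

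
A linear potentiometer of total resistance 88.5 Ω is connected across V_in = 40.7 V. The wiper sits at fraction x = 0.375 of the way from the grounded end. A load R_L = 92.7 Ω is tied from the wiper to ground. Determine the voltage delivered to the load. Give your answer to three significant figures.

V_out ≈ 12.5 V

Split the track: R_lower = x·R_p = 33.19 Ω, R_upper = (1−x)·R_p = 55.31 Ω.
Lower segment in parallel with the load: 33.19 ‖ 92.7 = 24.44 Ω.
Then V_out = V_in · 24.44/(55.31 + 24.44) = 12.47 V.
(Unloaded: V_out = x·V_in = 15.3 V.)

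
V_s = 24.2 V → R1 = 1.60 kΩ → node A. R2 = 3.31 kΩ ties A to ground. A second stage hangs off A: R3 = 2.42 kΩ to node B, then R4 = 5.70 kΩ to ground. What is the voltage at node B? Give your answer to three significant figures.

Node A sees R2 in parallel with the series input of stage 2, R3 + R4 = 8.120 kΩ.
Effective lower resistance at A: R2 ‖ 8.120 = 2.351 kΩ.
First divider: V_A = V_s · 2.351/(1.60 + 2.351) = 14.40 V.
Stage 2 is unloaded, so V_B = V_A · R4/(R3+R4) = 14.40 × 5.70/8.120 = 10.11 V.

V_B ≈ 10.1 V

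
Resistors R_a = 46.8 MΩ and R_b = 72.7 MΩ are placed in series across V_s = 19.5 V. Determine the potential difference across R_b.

V ≈ 11.9 V

ΣR = 46.8 + 72.7 = 119.5 MΩ.
Voltage divider: V = V_s · (72.70 / 119.5) = 19.5 × 0.6084 = 11.86 V.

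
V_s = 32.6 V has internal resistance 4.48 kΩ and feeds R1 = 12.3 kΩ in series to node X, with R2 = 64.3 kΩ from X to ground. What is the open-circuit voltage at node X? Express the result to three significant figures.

V_th ≈ 25.9 V

R1' = 4.48 + 12.3 = 16.78 kΩ (source resistance + R1).
V_th is the unloaded tap voltage: V_s · R2/(R1'+R2) = 32.6 × 0.7930 = 25.85 V.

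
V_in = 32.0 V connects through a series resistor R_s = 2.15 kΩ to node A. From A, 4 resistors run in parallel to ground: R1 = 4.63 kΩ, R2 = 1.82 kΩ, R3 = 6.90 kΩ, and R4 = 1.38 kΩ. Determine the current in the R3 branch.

Combine the parallel branches: R_p = (1/4.63 + 1/1.82 + 1/6.90 + 1/1.38)⁻¹ = 0.6116 kΩ.
Node voltage V_A = V_in · R_p/(R_s + R_p) = 32.0 × 0.2215 = 7.087 V.
I(R3) = V_A / R3 = 7.087/6.90 = 1.027 mA.
(Check via current divider: I_total = 11.59 mA; share G_k/ΣG = 0.08864 → same result.)

I ≈ 1.03 mA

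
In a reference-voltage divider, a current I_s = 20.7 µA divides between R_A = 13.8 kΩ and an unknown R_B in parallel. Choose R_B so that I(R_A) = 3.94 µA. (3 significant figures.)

In a two-way split, I_A/I_s = R_B/(R_A + R_B).
With f = 0.1903, R_B = R_A · f/(1−f) = 13.8 × 0.2351 = 3.244 kΩ.

R_B ≈ 3.24 kΩ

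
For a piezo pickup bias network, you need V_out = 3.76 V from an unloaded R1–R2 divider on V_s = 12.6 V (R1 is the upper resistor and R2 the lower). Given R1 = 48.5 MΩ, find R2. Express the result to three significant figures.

R2 ≈ 20.6 MΩ

The divider ratio is R2/(R1+R2) = 3.76/12.6 = 0.2984.
So R2 = R1 · V_out/(V_s − V_out) = 48.5 × 3.76/(12.6 − 3.76) = 48.5 × 0.4253 = 20.63 MΩ.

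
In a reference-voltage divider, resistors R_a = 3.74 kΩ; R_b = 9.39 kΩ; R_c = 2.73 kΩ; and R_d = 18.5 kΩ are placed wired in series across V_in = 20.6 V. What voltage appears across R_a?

Series total: ΣR = 3.74 + 9.39 + 2.73 + 18.5 = 34.36 kΩ.
Voltage divider: V = V_in · (3.740 / 34.36) = 20.6 × 0.1088 = 2.242 V.

V ≈ 2.24 V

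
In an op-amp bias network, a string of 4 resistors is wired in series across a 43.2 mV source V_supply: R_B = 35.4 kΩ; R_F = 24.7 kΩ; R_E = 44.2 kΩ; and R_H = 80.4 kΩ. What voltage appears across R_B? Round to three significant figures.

V ≈ 8.28 mV

Total series resistance ΣR = 35.4 + 24.7 + 44.2 + 80.4 = 184.7 kΩ.
Voltage divider: V = V_supply · (35.40 / 184.7) = 43.2 × 0.1917 = 8.280 mV.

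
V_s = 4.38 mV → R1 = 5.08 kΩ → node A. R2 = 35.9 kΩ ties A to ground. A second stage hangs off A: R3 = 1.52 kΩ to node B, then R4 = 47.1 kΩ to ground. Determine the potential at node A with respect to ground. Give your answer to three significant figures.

V_A ≈ 3.52 mV

Looking into the second stage from A: R3 + R4 = 48.62 kΩ appears in parallel with R2.
R2 ‖ (R3+R4) = 20.65 kΩ.
V_A = 4.38 × 20.65/(5.08 + 20.65) = 3.515 mV.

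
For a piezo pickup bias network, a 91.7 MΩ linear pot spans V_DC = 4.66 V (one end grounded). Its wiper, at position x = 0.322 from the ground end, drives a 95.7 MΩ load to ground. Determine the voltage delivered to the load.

V_out ≈ 1.24 V

Lower segment x·R_p = 29.53 MΩ; upper segment (1−x)·R_p = 62.17 MΩ.
Lower segment in parallel with the load: 29.53 ‖ 95.7 = 22.57 MΩ.
V_out = 4.66 × 22.57/(62.17 + 22.57) = 1.241 V.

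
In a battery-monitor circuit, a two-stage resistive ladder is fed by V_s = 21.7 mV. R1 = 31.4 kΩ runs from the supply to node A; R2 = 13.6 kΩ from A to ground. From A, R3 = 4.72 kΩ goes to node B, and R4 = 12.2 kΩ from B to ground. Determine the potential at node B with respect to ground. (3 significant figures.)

The second stage (R3 + R4 = 16.92 kΩ) loads node A in parallel with R2.
R2 ‖ (R3+R4) = 7.540 kΩ.
First divider: V_A = V_s · 7.540/(31.4 + 7.540) = 4.202 mV.
V_B = V_A × 0.7210 = 3.030 mV.

V_B ≈ 3.03 mV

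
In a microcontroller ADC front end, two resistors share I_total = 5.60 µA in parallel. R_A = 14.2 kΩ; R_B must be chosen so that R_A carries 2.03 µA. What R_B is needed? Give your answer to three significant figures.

R_B ≈ 8.07 kΩ

In a two-way split, I_A/I_total = R_B/(R_A + R_B).
With f = 0.3625, R_B = R_A · f/(1−f) = 14.2 × 0.5686 = 8.075 kΩ.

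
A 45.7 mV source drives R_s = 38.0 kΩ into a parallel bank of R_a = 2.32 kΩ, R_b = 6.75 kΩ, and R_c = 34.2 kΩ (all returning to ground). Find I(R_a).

I ≈ 0.817 µA

Parallel bank: R_p = 1/(1/2.32 + 1/6.75 + 1/34.2) = 1.644 kΩ.
V_A by voltage divider: V_A = 45.7 × 1.644/(38.0 + 1.644) = 1.895 mV.
I(R_a) = V_A / R_a = 1.895/2.32 = 0.8167 µA.
(Equivalently: I_total = 1.153 µA, then current-divider fraction G_k/ΣG = 0.7084.)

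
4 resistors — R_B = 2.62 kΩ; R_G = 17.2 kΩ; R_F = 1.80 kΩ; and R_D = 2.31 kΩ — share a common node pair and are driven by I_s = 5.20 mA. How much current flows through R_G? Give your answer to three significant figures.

I ≈ 0.212 mA

Total conductance ΣG = 1/2.62 + 1/17.2 + 1/1.80 + 1/2.31 = 1.428 (units of 1/kΩ).
By the current-divider rule, I = I_s · G_k/ΣG = 5.20 × 0.04071 = 0.2117 mA.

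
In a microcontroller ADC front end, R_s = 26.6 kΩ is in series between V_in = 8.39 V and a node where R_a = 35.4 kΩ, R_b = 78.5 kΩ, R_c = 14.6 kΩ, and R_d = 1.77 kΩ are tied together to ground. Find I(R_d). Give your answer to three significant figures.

Combine the parallel branches: R_p = (1/35.4 + 1/78.5 + 1/14.6 + 1/1.77)⁻¹ = 1.483 kΩ.
Node voltage V_A = V_in · R_p/(R_s + R_p) = 8.39 × 0.05280 = 0.4430 V.
Branch current I = V_A/R_d = 0.4430/1.77 = 0.2503 mA.
(Equivalently: I_total = 0.2988 mA, then current-divider fraction G_k/ΣG = 0.8377.)

I ≈ 0.250 mA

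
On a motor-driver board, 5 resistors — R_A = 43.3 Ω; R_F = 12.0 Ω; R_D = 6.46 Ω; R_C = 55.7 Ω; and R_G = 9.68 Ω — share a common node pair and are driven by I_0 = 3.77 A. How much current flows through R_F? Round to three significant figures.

I ≈ 0.821 A

Total conductance ΣG = 1/43.3 + 1/12.0 + 1/6.46 + 1/55.7 + 1/9.68 = 0.3825 (units of 1/Ω).
By the current-divider rule, I = I_0 · G_k/ΣG = 3.77 × 0.2179 = 0.8214 A.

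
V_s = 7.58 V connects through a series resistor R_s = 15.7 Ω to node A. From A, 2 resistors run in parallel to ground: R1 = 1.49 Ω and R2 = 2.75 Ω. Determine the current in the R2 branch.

Equivalent of the parallel group: R_p = 0.9664 Ω.
V_A = 7.58 × 0.9664/16.67 = 0.4395 V.
Branch current I = V_A/R2 = 0.4395/2.75 = 0.1598 A.

I ≈ 0.160 A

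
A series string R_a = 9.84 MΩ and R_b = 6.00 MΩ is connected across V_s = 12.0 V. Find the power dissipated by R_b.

P ≈ 3.44 µW

The common current is I = 12.0/15.84 = 0.7576 µA.
P(R_b) = I²·R_b = (0.7576)² × 6.00 = 3.444 µW.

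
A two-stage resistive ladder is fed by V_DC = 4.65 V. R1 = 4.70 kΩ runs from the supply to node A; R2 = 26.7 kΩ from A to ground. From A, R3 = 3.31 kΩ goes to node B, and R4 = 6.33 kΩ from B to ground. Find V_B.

V_B ≈ 1.84 V

Looking into the second stage from A: R3 + R4 = 9.640 kΩ appears in parallel with R2.
R2 ‖ (R3+R4) = 7.083 kΩ.
So V_A = 4.65 × 0.6011 = 2.795 V.
Then the unloaded second divider: V_B = V_A × R4/(R3+R4) = 2.795 × 0.6566 = 1.835 V.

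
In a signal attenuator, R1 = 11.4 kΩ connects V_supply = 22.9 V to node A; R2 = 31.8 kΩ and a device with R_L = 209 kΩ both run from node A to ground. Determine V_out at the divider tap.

First combine the lower leg with the load: R2 ‖ R_L = 27.60 kΩ.
Then V_out = V_supply · R2'/(R1 + R2') = 22.9 × 27.60/39.00 = 16.21 V.

V_out ≈ 16.2 V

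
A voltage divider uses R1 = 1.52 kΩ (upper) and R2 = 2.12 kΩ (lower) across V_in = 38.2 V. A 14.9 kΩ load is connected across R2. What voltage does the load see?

The load sits in parallel with R2, giving an effective lower resistance R2' = R2·R_L/(R2+R_L) = 1.856 kΩ.
Voltage divider with the loaded lower leg: V_out = 38.2 × 1.856/(1.52 + 1.856) = 38.2 × 0.5498 = 21.00 V.

V_out ≈ 21.0 V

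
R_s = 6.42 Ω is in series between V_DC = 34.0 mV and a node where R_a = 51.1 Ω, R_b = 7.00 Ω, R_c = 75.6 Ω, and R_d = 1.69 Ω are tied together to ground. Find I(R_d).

I ≈ 3.39 mA

Equivalent of the parallel group: R_p = 1.303 Ω.
V_A = 34.0 × 1.303/7.723 = 5.737 mV.
Branch current I = V_A/R_d = 5.737/1.69 = 3.395 mA.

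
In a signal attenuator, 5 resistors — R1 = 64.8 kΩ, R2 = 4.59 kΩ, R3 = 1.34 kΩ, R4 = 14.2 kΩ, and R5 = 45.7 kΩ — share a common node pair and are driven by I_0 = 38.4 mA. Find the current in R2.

ΣG = 1/64.8 + 1/4.59 + 1/1.34 + 1/14.2 + 1/45.7 = 1.072.
Current divider: I(R2) = I_0 · G_k/ΣG = 38.4 × (0.2179/1.072) = 38.4 × 0.2033 = 7.805 mA.

I ≈ 7.81 mA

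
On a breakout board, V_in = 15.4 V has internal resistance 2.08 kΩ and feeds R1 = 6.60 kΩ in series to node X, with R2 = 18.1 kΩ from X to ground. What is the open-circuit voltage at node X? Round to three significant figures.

R1' = 2.08 + 6.60 = 8.680 kΩ (source resistance + R1).
With X open, the divider is unloaded: V_th = 15.4 × 18.1/26.78 = 10.41 V.

V_th ≈ 10.4 V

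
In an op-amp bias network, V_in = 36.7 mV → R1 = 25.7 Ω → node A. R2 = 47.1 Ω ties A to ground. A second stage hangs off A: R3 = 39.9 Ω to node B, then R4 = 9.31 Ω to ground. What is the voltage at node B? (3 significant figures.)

V_B ≈ 3.36 mV

Looking into the second stage from A: R3 + R4 = 49.21 Ω appears in parallel with R2.
Effective lower resistance at A: R2 ‖ 49.21 = 24.07 Ω.
So V_A = 36.7 × 0.4836 = 17.75 mV.
Then the unloaded second divider: V_B = V_A × R4/(R3+R4) = 17.75 × 0.1892 = 3.358 mV.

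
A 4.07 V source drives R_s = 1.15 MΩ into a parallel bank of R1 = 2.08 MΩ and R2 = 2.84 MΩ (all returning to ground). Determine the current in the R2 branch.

Equivalent of the parallel group: R_p = 1.201 MΩ.
V_A by voltage divider: V_A = 4.07 × 1.201/(1.15 + 1.201) = 2.079 V.
I(R2) = V_A / R2 = 2.079/2.84 = 0.7320 µA.
(Check via current divider: I_total = 1.731 µA; share G_k/ΣG = 0.4228 → same result.)

I ≈ 0.732 µA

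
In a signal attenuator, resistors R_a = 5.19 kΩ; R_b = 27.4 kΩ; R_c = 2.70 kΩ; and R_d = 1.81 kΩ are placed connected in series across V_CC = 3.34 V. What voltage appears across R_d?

Total series resistance ΣR = 5.19 + 27.4 + 2.70 + 1.81 = 37.10 kΩ.
By the voltage-divider rule, V = 3.34 × 1.810/37.10 = 0.1629 V.

V ≈ 0.163 V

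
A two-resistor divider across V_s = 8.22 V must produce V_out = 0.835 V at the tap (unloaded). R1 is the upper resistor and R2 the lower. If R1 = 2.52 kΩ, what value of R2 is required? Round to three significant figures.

R2 ≈ 0.285 kΩ

Required fraction k = V_out/V_s = 0.1016.
R2 = R1 · 0.1016/(1 − 0.1016) = 0.2849 kΩ.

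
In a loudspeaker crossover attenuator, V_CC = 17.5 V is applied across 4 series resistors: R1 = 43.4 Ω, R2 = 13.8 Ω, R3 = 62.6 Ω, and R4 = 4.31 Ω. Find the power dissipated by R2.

P ≈ 0.274 W

Series current I = V_CC/ΣR = 17.5/124.1 = 0.1410 A.
P = I²R = 0.01988 × 13.8 = 0.2744 W.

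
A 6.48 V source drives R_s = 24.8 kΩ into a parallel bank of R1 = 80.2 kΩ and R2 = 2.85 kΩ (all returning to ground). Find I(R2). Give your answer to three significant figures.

Parallel bank: R_p = 1/(1/80.2 + 1/2.85) = 2.752 kΩ.
V_A by voltage divider: V_A = 6.48 × 2.752/(24.8 + 2.752) = 0.6473 V.
Branch current I = V_A/R2 = 0.6473/2.85 = 0.2271 mA.

I ≈ 0.227 mA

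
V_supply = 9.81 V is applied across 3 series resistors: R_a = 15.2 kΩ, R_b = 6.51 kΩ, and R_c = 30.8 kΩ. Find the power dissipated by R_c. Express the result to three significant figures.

P ≈ 1.07 mW

ΣR = 52.51 kΩ → I = 9.81/52.51 = 0.1868 mA.
V(R_c) = I·R = 5.754 V; P = V·I = 5.754 × 0.1868 = 1.075 mW.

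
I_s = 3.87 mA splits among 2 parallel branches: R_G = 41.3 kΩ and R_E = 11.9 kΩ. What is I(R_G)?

I ≈ 0.866 mA

Two-branch current divider: I_k = I_s · R_other/(R_1 + R_2).
So I = 3.87 × 11.9/53.20 = 0.8657 mA.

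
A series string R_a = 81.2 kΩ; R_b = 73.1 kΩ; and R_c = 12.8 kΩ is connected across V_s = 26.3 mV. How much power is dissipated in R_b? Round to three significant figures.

ΣR = 167.1 kΩ → I = 26.3/167.1 = 0.1574 µA.
P = I²R = 0.02477 × 73.1 = 1.811 nW.

P ≈ 1.81 nW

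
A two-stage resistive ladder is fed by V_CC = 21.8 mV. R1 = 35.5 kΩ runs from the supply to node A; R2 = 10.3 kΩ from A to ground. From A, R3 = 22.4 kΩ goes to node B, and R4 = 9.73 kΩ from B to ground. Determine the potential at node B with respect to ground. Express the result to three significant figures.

V_B ≈ 1.19 mV

Node A sees R2 in parallel with the series input of stage 2, R3 + R4 = 32.13 kΩ.
R2 ‖ (R3+R4) = 7.800 kΩ.
First divider: V_A = V_CC · 7.800/(35.5 + 7.800) = 3.927 mV.
Then the unloaded second divider: V_B = V_A × R4/(R3+R4) = 3.927 × 0.3028 = 1.189 mV.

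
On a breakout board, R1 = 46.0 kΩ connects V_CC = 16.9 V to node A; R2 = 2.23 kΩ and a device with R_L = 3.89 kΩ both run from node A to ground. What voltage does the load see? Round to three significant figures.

The load sits in parallel with R2, giving an effective lower resistance R2' = R2·R_L/(R2+R_L) = 1.417 kΩ.
Voltage divider with the loaded lower leg: V_out = 16.9 × 1.417/(46.0 + 1.417) = 16.9 × 0.02989 = 0.5052 V.

V_out ≈ 0.505 V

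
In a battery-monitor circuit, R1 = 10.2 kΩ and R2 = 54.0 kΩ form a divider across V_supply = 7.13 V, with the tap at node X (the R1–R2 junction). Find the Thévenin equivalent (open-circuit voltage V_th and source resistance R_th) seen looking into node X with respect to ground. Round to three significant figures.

With X open, the divider is unloaded: V_th = 7.13 × 54.0/64.20 = 5.997 V.
Zeroing V_supply shorts the top of R1 to ground, so R_th = R1 ‖ R2 = 8.579 kΩ.

V_th ≈ 6.00 V, R_th ≈ 8.58 kΩ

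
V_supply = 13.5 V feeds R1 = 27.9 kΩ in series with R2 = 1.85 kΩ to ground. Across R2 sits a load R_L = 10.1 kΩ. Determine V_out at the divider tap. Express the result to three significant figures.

The load sits in parallel with R2, giving an effective lower resistance R2' = R2·R_L/(R2+R_L) = 1.564 kΩ.
Now apply the divider: V_out = 13.5 × 0.05307 = 0.7164 V.
(Unloaded it would be 0.839 V; the load pulls it down.)

V_out ≈ 0.716 V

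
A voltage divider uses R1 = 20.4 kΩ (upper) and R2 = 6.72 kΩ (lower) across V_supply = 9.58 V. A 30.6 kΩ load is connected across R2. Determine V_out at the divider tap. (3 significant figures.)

V_out ≈ 2.04 V

The load sits in parallel with R2, giving an effective lower resistance R2' = R2·R_L/(R2+R_L) = 5.510 kΩ.
Then V_out = V_supply · R2'/(R1 + R2') = 9.58 × 5.510/25.91 = 2.037 V.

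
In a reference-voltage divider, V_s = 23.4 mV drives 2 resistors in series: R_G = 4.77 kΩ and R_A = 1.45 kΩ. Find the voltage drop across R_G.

V ≈ 17.9 mV

Total series resistance ΣR = 4.77 + 1.45 = 6.220 kΩ.
V = V_s · R/ΣR = 23.4 × 0.7669 = 17.95 mV.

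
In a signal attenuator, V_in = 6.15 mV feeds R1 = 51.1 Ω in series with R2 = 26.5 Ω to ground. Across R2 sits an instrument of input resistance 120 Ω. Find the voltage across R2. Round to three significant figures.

First combine the lower leg with the load: R2 ‖ R_L = 21.71 Ω.
Now apply the divider: V_out = 6.15 × 0.2981 = 1.834 mV.

V_out ≈ 1.83 mV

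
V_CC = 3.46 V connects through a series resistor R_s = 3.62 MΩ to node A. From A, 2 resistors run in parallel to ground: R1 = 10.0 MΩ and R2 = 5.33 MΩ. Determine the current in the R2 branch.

Equivalent of the parallel group: R_p = 3.477 MΩ.
V_A = 3.46 × 3.477/7.097 = 1.695 V.
I(R2) = V_A / R2 = 1.695/5.33 = 0.3180 µA.
(Equivalently: I_total = 0.4875 µA, then current-divider fraction G_k/ΣG = 0.6523.)

I ≈ 0.318 µA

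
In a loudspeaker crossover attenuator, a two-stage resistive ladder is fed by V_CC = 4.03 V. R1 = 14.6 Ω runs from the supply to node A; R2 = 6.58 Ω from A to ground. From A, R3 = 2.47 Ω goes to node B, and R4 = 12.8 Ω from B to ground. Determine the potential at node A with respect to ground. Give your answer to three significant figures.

Looking into the second stage from A: R3 + R4 = 15.27 Ω appears in parallel with R2.
Effective lower resistance at A: R2 ‖ 15.27 = 4.598 Ω.
V_A = 4.03 × 4.598/(14.6 + 4.598) = 0.9653 V.

V_A ≈ 0.965 V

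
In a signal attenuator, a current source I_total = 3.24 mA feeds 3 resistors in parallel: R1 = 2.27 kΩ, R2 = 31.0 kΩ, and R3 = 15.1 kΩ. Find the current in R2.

Conductances: ΣG = 1/2.27 + 1/31.0 + 1/15.1 = 0.5390 (1/kΩ).
By the current-divider rule, I = I_total · G_k/ΣG = 3.24 × 0.05985 = 0.1939 mA.

I ≈ 0.194 mA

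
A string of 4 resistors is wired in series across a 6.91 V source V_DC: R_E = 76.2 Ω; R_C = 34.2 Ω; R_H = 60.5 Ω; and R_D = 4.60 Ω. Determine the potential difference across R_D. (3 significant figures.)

V ≈ 0.181 V

ΣR = 76.2 + 34.2 + 60.5 + 4.60 = 175.5 Ω.
Voltage divider: V = V_DC · (4.600 / 175.5) = 6.91 × 0.02621 = 0.1811 V.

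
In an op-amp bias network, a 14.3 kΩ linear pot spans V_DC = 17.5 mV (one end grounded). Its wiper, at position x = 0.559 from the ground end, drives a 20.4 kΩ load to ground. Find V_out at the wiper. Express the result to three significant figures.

Lower segment x·R_p = 7.994 kΩ; upper segment (1−x)·R_p = 6.306 kΩ.
Lower segment in parallel with the load: 7.994 ‖ 20.4 = 5.743 kΩ.
Loaded-divider output: V_out = 17.5 × 0.4766 = 8.341 mV.

V_out ≈ 8.34 mV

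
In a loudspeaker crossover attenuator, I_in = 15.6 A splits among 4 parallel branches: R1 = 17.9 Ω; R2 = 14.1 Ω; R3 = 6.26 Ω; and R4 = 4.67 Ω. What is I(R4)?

Total conductance ΣG = 1/17.9 + 1/14.1 + 1/6.26 + 1/4.67 = 0.5007 (units of 1/Ω).
By the current-divider rule, I = I_in · G_k/ΣG = 15.6 × 0.4277 = 6.672 A.

I ≈ 6.67 A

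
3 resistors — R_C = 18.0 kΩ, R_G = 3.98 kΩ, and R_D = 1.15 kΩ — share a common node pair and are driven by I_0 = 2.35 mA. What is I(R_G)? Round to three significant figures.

ΣG = 1/18.0 + 1/3.98 + 1/1.15 = 1.176.
R_G takes the fraction G_k/ΣG = 0.2513/1.176 = 0.2136, so I = 2.35 × 0.2136 = 0.5019 mA.

I ≈ 0.502 mA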